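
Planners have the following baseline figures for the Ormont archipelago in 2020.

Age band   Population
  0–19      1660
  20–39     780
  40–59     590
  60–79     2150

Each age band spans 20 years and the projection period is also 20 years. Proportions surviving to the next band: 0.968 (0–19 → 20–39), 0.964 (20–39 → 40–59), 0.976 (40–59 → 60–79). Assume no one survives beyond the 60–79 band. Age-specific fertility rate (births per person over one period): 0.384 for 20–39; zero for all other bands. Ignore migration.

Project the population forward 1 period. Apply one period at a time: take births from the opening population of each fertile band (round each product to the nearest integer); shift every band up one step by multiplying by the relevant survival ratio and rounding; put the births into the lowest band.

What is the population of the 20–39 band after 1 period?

1607

Period 1.
Births: 780 × 0.384 = 300
20–39: 1660 × 0.968 = 1607
40–59: 780 × 0.964 = 752
60–79: 590 × 0.976 = 576
→ [300, 1607, 752, 576]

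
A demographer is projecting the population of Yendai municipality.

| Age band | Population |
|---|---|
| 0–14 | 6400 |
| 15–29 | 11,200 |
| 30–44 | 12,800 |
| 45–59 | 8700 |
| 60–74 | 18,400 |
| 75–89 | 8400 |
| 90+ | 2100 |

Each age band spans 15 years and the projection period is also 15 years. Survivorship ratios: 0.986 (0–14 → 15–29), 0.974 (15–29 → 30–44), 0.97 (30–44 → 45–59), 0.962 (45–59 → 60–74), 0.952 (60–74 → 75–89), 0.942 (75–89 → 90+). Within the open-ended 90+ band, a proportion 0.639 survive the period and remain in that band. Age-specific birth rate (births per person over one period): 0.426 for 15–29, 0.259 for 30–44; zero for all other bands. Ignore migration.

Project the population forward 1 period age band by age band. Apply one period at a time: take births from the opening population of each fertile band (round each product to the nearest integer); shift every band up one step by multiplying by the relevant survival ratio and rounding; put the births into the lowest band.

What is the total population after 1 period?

Numbering the bands 1..7 from youngest to oldest:
Period 1.
Births: 11200 * 0.426 = 4771, 12800 * 0.259 = 3315 → total 8086
Band 2: 6400 * 0.986 = 6310
Band 3: 11200 * 0.974 = 10909
Band 4: 12800 * 0.97 = 12416
Band 5: 8700 * 0.962 = 8369
Band 6: 18400 * 0.952 = 17517
Band 7: 8400 * 0.942 + 2100 * 0.639 = 7913 + 1342 = 9255
Giving 8086 / 6310 / 10909 / 12416 / 8369 / 17517 / 9255.
Total after period 1: 8086 + 6310 + 10909 + 12416 + 8369 + 17517 + 9255 = 72862

72862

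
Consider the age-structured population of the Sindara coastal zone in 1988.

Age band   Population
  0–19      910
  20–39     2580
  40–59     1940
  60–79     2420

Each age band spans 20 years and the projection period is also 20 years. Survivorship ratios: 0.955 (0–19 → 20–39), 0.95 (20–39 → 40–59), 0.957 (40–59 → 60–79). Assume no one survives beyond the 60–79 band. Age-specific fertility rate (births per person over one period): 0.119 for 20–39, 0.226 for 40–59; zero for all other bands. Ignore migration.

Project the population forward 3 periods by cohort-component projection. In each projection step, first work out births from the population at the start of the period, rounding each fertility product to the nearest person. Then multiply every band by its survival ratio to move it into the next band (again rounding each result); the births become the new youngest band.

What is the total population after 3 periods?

2364

[period 1]
Births: 2580 × 0.119 = 307  |  1940 × 0.226 = 438 → 745
20–39: 910 × 0.955 = 869
40–59: 2580 × 0.95 = 2451
60–79: 1940 × 0.957 = 1857
Giving 745 / 869 / 2451 / 1857.
[period 2]
Births: 869 × 0.119 = 103  |  2451 × 0.226 = 554 → 657
20–39: 745 × 0.955 = 711
40–59: 869 × 0.95 = 826
60–79: 2451 × 0.957 = 2346
Giving 657 / 711 / 826 / 2346.
[period 3]
Births: 711 × 0.119 = 85  |  826 × 0.226 = 187 → 272
20–39: 657 × 0.955 = 627
40–59: 711 × 0.95 = 675
60–79: 826 × 0.957 = 790
Giving 272 / 627 / 675 / 790.
Total after period 3: 272 + 627 + 675 + 790 = 2364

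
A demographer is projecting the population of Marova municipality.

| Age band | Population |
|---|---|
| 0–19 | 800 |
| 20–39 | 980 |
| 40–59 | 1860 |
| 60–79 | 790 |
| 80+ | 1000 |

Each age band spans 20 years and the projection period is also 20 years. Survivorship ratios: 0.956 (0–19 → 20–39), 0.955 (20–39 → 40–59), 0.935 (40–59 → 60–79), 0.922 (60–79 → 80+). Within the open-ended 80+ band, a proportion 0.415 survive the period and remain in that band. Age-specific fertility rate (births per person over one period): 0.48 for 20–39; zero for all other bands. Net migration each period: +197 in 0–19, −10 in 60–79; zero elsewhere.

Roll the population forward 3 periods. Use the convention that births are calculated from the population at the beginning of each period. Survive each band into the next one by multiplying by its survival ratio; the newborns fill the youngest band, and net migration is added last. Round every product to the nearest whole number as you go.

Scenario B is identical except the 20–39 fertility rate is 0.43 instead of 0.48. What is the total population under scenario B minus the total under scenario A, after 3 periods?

-133

After projecting period 1:
Births: 980 * 0.48 = 470
20–39: 800 * 0.956 = 765
40–59: 980 * 0.955 = 936
60–79: 1860 * 0.935 = 1739
80+: 790 * 0.922 + 1000 * 0.415 = 728 + 415 = 1143
Net migration: 0–19 + 197 → 667; 60–79 − 10 → 1729
End of period: [667, 765, 936, 1729, 1143]
After projecting period 2:
Births: 765 * 0.48 = 367
20–39: 667 * 0.956 = 638
40–59: 765 * 0.955 = 731
60–79: 936 * 0.935 = 875
80+: 1729 * 0.922 + 1143 * 0.415 = 1594 + 474 = 2068
Net migration: 0–19 + 197 → 564; 60–79 − 10 → 865
End of period: [564, 638, 731, 865, 2068]
After projecting period 3:
Births: 638 * 0.48 = 306
20–39: 564 * 0.956 = 539
40–59: 638 * 0.955 = 609
60–79: 731 * 0.935 = 683
80+: 865 * 0.922 + 2068 * 0.415 = 798 + 858 = 1656
Net migration: 0–19 + 197 → 503; 60–79 − 10 → 673
End of period: [503, 539, 609, 673, 1656]
Scenario A total after 3 periods: 3980
Scenario B projection —
After projecting period 1:
Births: 980 * 0.43 = 421
20–39: 800 * 0.956 = 765
40–59: 980 * 0.955 = 936
60–79: 1860 * 0.935 = 1739
80+: 790 * 0.922 + 1000 * 0.415 = 728 + 415 = 1143
Net migration: 0–19 + 197 → 618; 60–79 − 10 → 1729
End of period: [618, 765, 936, 1729, 1143]
After projecting period 2:
Births: 765 * 0.43 = 329
20–39: 618 * 0.956 = 591
40–59: 765 * 0.955 = 731
60–79: 936 * 0.935 = 875
80+: 1729 * 0.922 + 1143 * 0.415 = 1594 + 474 = 2068
Net migration: 0–19 + 197 → 526; 60–79 − 10 → 865
End of period: [526, 591, 731, 865, 2068]
After projecting period 3:
Births: 591 * 0.43 = 254
20–39: 526 * 0.956 = 503
40–59: 591 * 0.955 = 564
60–79: 731 * 0.935 = 683
80+: 865 * 0.922 + 2068 * 0.415 = 798 + 858 = 1656
Net migration: 0–19 + 197 → 451; 60–79 − 10 → 673
End of period: [451, 503, 564, 673, 1656]
Scenario B total after 3 periods: 3847
Difference B − A = 3847 − 3980 = -133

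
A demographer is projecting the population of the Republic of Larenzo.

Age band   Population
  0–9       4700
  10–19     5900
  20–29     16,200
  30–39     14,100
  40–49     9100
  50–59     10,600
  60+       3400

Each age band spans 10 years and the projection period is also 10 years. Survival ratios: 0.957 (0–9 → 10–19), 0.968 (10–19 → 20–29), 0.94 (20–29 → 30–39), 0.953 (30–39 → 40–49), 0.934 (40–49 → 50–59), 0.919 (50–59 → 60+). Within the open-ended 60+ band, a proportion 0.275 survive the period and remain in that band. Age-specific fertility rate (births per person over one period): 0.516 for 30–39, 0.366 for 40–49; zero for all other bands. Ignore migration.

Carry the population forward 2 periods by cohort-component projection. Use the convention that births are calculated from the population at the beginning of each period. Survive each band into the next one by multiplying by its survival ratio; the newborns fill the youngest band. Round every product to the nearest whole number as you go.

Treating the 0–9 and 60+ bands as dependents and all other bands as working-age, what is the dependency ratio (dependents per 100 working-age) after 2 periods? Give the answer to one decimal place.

50.1

(Bands numbered youngest = 1 to oldest = 7.)
Period 1:
Births: 14100 * 0.516 = 7276 ; 9100 * 0.366 = 3331 → 10607
Band 2: 4700 * 0.957 = 4498
Band 3: 5900 * 0.968 = 5711
Band 4: 16200 * 0.94 = 15228
Band 5: 14100 * 0.953 = 13437
Band 6: 9100 * 0.934 = 8499
Band 7: 10600 * 0.919 + 3400 * 0.275 = 9741 + 935 = 10676
Giving 10607 / 4498 / 5711 / 15228 / 13437 / 8499 / 10676.
Period 2:
Births: 15228 * 0.516 = 7858 ; 13437 * 0.366 = 4918 → 12776
Band 2: 10607 * 0.957 = 10151
Band 3: 4498 * 0.968 = 4354
Band 4: 5711 * 0.94 = 5368
Band 5: 15228 * 0.953 = 14512
Band 6: 13437 * 0.934 = 12550
Band 7: 8499 * 0.919 + 10676 * 0.275 = 7811 + 2936 = 10747
Giving 12776 / 10151 / 4354 / 5368 / 14512 / 12550 / 10747.
Dependents (band 0–9 + band 60+) = 12776 + 10747 = 23523; working-age = 46935; ratio = 23523/46935 × 100 = 50.1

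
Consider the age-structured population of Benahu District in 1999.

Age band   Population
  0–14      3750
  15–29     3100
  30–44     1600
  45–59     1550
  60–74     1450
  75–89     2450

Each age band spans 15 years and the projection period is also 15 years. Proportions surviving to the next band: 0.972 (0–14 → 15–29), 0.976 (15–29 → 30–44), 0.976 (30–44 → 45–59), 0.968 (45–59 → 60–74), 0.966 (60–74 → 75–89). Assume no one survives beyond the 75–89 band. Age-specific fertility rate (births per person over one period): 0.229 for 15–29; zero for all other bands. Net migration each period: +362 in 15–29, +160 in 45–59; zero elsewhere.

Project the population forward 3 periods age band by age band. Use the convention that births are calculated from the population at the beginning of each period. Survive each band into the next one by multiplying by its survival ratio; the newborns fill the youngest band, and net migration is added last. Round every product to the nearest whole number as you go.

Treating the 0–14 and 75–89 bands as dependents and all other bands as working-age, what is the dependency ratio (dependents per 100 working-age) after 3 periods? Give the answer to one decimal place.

20.0

Period 1.
Births: 3100 × 0.229 = 710
15–29: 3750 × 0.972 = 3645
30–44: 3100 × 0.976 = 3026
45–59: 1600 × 0.976 = 1562
60–74: 1550 × 0.968 = 1500
75–89: 1450 × 0.966 = 1401
Net migration: 15–29 + 362 → 4007; 45–59 + 160 → 1722
Giving 710 / 4007 / 3026 / 1722 / 1500 / 1401.
Period 2.
Births: 4007 × 0.229 = 918
15–29: 710 × 0.972 = 690
30–44: 4007 × 0.976 = 3911
45–59: 3026 × 0.976 = 2953
60–74: 1722 × 0.968 = 1667
75–89: 1500 × 0.966 = 1449
Net migration: 15–29 + 362 → 1052; 45–59 + 160 → 3113
Giving 918 / 1052 / 3911 / 3113 / 1667 / 1449.
Period 3.
Births: 1052 × 0.229 = 241
15–29: 918 × 0.972 = 892
30–44: 1052 × 0.976 = 1027
45–59: 3911 × 0.976 = 3817
60–74: 3113 × 0.968 = 3013
75–89: 1667 × 0.966 = 1610
Net migration: 15–29 + 362 → 1254; 45–59 + 160 → 3977
Giving 241 / 1254 / 1027 / 3977 / 3013 / 1610.
Dependents (band 0–14 + band 75–89) = 241 + 1610 = 1851; working-age = 9271; ratio = 1851/9271 × 100 = 20.0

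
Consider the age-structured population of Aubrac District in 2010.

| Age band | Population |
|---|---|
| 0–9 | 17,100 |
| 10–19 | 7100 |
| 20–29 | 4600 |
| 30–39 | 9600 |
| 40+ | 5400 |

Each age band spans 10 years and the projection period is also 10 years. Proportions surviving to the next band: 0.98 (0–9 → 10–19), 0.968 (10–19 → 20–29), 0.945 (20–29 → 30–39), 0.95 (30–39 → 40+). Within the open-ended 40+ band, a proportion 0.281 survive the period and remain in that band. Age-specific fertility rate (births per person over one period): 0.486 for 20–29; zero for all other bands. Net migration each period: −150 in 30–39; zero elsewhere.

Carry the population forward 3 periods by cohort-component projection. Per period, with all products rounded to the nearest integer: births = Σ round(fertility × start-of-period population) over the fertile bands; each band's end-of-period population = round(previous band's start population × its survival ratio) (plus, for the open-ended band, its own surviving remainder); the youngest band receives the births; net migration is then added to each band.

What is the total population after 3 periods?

36446

Call the bands 1 to 5, youngest first.
[period 1]
Births: 4600 × 0.486 = 2236
Band 2: 17100 × 0.98 = 16758
Band 3: 7100 × 0.968 = 6873
Band 4: 4600 × 0.945 = 4347
Band 5: 9600 × 0.95 + 5400 × 0.281 = 9120 + 1517 = 10637
Net migration: Band 4 − 150 → 4197
Population now: 0–9=2236, 10–19=16758, 20–29=6873, 30–39=4197, 40+=10637
[period 2]
Births: 6873 × 0.486 = 3340
Band 2: 2236 × 0.98 = 2191
Band 3: 16758 × 0.968 = 16222
Band 4: 6873 × 0.945 = 6495
Band 5: 4197 × 0.95 + 10637 × 0.281 = 3987 + 2989 = 6976
Net migration: Band 4 − 150 → 6345
Population now: 0–9=3340, 10–19=2191, 20–29=16222, 30–39=6345, 40+=6976
[period 3]
Births: 16222 × 0.486 = 7884
Band 2: 3340 × 0.98 = 3273
Band 3: 2191 × 0.968 = 2121
Band 4: 16222 × 0.945 = 15330
Band 5: 6345 × 0.95 + 6976 × 0.281 = 6028 + 1960 = 7988
Net migration: Band 4 − 150 → 15180
Population now: 0–9=7884, 10–19=3273, 20–29=2121, 30–39=15180, 40+=7988
Total after period 3: 7884 + 3273 + 2121 + 15180 + 7988 = 36446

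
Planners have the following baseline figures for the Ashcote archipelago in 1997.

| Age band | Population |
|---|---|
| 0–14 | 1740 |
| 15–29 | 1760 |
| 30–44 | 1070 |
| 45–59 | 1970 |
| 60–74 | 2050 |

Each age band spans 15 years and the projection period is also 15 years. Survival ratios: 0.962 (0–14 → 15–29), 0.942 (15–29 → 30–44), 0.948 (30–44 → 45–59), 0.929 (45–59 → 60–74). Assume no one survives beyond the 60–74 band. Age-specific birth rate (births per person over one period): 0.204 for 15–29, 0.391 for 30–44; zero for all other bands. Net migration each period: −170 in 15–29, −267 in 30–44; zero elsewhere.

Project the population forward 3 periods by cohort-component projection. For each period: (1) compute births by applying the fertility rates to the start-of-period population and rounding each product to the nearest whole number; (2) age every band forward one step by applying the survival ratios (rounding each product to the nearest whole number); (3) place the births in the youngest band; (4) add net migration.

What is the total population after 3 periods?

3809

Period 1:
Births: 1760 * 0.204 = 359 ; 1070 * 0.391 = 418 → total 777
15–29: 1740 * 0.962 = 1674
30–44: 1760 * 0.942 = 1658
45–59: 1070 * 0.948 = 1014
60–74: 1970 * 0.929 = 1830
Net migration: 15–29 − 170 → 1504; 30–44 − 267 → 1391
Giving 777 / 1504 / 1391 / 1014 / 1830.
Period 2:
Births: 1504 * 0.204 = 307 ; 1391 * 0.391 = 544 → total 851
15–29: 777 * 0.962 = 747
30–44: 1504 * 0.942 = 1417
45–59: 1391 * 0.948 = 1319
60–74: 1014 * 0.929 = 942
Net migration: 15–29 − 170 → 577; 30–44 − 267 → 1150
Giving 851 / 577 / 1150 / 1319 / 942.
Period 3:
Births: 577 * 0.204 = 118 ; 1150 * 0.391 = 450 → total 568
15–29: 851 * 0.962 = 819
30–44: 577 * 0.942 = 544
45–59: 1150 * 0.948 = 1090
60–74: 1319 * 0.929 = 1225
Net migration: 15–29 − 170 → 649; 30–44 − 267 → 277
Giving 568 / 649 / 277 / 1090 / 1225.
Total after period 3: 568 + 649 + 277 + 1090 + 1225 = 3809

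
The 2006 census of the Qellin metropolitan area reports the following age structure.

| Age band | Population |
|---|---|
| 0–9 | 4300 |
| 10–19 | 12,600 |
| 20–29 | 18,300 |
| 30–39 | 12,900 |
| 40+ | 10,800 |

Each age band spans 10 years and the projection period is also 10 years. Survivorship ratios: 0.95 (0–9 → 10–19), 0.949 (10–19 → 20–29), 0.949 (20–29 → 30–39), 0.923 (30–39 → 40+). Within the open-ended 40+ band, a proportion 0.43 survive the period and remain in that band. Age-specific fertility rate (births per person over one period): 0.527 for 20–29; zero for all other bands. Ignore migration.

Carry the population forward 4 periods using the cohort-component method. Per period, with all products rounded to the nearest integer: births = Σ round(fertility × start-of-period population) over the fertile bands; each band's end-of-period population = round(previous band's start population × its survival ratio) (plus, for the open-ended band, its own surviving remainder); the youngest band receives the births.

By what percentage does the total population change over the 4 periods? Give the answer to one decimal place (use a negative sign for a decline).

After projecting period 1:
Births: 18300 * 0.527 = 9644
10–19: 4300 * 0.95 = 4085
20–29: 12600 * 0.949 = 11957
30–39: 18300 * 0.949 = 17367
40+: 12900 * 0.923 + 10800 * 0.43 = 11907 + 4644 = 16551
Population now: 0–9=9644, 10–19=4085, 20–29=11957, 30–39=17367, 40+=16551
After projecting period 2:
Births: 11957 * 0.527 = 6301
10–19: 9644 * 0.95 = 9162
20–29: 4085 * 0.949 = 3877
30–39: 11957 * 0.949 = 11347
40+: 17367 * 0.923 + 16551 * 0.43 = 16030 + 7117 = 23147
Population now: 0–9=6301, 10–19=9162, 20–29=3877, 30–39=11347, 40+=23147
After projecting period 3:
Births: 3877 * 0.527 = 2043
10–19: 6301 * 0.95 = 5986
20–29: 9162 * 0.949 = 8695
30–39: 3877 * 0.949 = 3679
40+: 11347 * 0.923 + 23147 * 0.43 = 10473 + 9953 = 20426
Population now: 0–9=2043, 10–19=5986, 20–29=8695, 30–39=3679, 40+=20426
After projecting period 4:
Births: 8695 * 0.527 = 4582
10–19: 2043 * 0.95 = 1941
20–29: 5986 * 0.949 = 5681
30–39: 8695 * 0.949 = 8252
40+: 3679 * 0.923 + 20426 * 0.43 = 3396 + 8783 = 12179
Population now: 0–9=4582, 10–19=1941, 20–29=5681, 30–39=8252, 40+=12179
Total: 58900 → 32635; change = -26265; percentage change = -44.6%

-44.6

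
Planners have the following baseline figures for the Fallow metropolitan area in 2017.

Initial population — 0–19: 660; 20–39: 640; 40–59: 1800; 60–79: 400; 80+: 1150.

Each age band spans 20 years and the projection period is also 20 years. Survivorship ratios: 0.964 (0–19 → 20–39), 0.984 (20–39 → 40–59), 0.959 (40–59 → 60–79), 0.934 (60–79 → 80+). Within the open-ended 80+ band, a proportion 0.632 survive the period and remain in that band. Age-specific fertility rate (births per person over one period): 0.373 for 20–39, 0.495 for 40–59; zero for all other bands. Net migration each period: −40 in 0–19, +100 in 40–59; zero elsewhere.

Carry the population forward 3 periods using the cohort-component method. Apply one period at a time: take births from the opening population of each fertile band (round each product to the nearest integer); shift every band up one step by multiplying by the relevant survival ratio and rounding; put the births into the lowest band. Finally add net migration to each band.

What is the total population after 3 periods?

Numbering the groups 1..5 from youngest to oldest:
After projecting period 1:
Births: 640 × 0.373 = 239, 1800 × 0.495 = 891 → 1130
Group 2: 660 × 0.964 = 636
Group 3: 640 × 0.984 = 630
Group 4: 1800 × 0.959 = 1726
Group 5: 400 × 0.934 + 1150 × 0.632 = 374 + 727 = 1101
Net migration: Group 1 − 40 → 1090; Group 3 + 100 → 730
→ [1090, 636, 730, 1726, 1101]
After projecting period 2:
Births: 636 × 0.373 = 237, 730 × 0.495 = 361 → 598
Group 2: 1090 × 0.964 = 1051
Group 3: 636 × 0.984 = 626
Group 4: 730 × 0.959 = 700
Group 5: 1726 × 0.934 + 1101 × 0.632 = 1612 + 696 = 2308
Net migration: Group 1 − 40 → 558; Group 3 + 100 → 726
→ [558, 1051, 726, 700, 2308]
After projecting period 3:
Births: 1051 × 0.373 = 392, 726 × 0.495 = 359 → 751
Group 2: 558 × 0.964 = 538
Group 3: 1051 × 0.984 = 1034
Group 4: 726 × 0.959 = 696
Group 5: 700 × 0.934 + 2308 × 0.632 = 654 + 1459 = 2113
Net migration: Group 1 − 40 → 711; Group 3 + 100 → 1134
→ [711, 538, 1134, 696, 2113]
Total after period 3: 711 + 538 + 1134 + 696 + 2113 = 5192

5192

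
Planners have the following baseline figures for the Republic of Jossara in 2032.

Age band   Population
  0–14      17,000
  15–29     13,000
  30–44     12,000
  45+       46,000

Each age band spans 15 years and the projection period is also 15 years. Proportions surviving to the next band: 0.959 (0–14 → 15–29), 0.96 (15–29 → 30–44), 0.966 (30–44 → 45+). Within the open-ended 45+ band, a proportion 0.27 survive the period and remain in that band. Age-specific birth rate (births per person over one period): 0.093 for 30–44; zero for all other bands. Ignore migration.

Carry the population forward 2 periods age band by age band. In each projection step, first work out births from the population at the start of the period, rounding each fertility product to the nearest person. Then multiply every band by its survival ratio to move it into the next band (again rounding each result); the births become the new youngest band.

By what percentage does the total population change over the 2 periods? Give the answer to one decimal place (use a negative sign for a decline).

Let band 1 be 0–14 through band 4 = 45+.
[period 1]
Births: 12000 * 0.093 = 1116
Band 2: 17000 * 0.959 = 16303
Band 3: 13000 * 0.96 = 12480
Band 4: 12000 * 0.966 + 46000 * 0.27 = 11592 + 12420 = 24012
Giving 1116 / 16303 / 12480 / 24012.
[period 2]
Births: 12480 * 0.093 = 1161
Band 2: 1116 * 0.959 = 1070
Band 3: 16303 * 0.96 = 15651
Band 4: 12480 * 0.966 + 24012 * 0.27 = 12056 + 6483 = 18539
Giving 1161 / 1070 / 15651 / 18539.
Total: 88000 → 36421; change = -51579; percentage change = -58.6%

-58.6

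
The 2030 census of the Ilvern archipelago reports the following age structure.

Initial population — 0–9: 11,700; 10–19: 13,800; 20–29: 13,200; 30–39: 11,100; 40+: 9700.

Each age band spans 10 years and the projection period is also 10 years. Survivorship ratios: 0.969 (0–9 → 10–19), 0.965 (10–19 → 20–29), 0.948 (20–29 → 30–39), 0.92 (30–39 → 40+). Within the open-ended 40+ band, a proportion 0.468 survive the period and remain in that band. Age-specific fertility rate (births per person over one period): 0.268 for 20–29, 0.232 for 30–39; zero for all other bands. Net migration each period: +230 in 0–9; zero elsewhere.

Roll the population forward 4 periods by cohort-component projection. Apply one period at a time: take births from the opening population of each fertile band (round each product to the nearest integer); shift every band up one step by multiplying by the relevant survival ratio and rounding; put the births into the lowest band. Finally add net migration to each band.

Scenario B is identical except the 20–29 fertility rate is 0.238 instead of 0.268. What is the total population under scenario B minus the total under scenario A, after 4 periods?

[period 1]
Births: 13200 * 0.268 = 3538 ; 11100 * 0.232 = 2575 ⇒ total 6113
10–19: 11700 * 0.969 = 11337
20–29: 13800 * 0.965 = 13317
30–39: 13200 * 0.948 = 12514
40+: 11100 * 0.92 + 9700 * 0.468 = 10212 + 4540 = 14752
Net migration: 0–9 + 230 → 6343
→ [6343, 11337, 13317, 12514, 14752]
[period 2]
Births: 13317 * 0.268 = 3569 ; 12514 * 0.232 = 2903 ⇒ total 6472
10–19: 6343 * 0.969 = 6146
20–29: 11337 * 0.965 = 10940
30–39: 13317 * 0.948 = 12625
40+: 12514 * 0.92 + 14752 * 0.468 = 11513 + 6904 = 18417
Net migration: 0–9 + 230 → 6702
→ [6702, 6146, 10940, 12625, 18417]
[period 3]
Births: 10940 * 0.268 = 2932 ; 12625 * 0.232 = 2929 ⇒ total 5861
10–19: 6702 * 0.969 = 6494
20–29: 6146 * 0.965 = 5931
30–39: 10940 * 0.948 = 10371
40+: 12625 * 0.92 + 18417 * 0.468 = 11615 + 8619 = 20234
Net migration: 0–9 + 230 → 6091
→ [6091, 6494, 5931, 10371, 20234]
[period 4]
Births: 5931 * 0.268 = 1590 ; 10371 * 0.232 = 2406 ⇒ total 3996
10–19: 6091 * 0.969 = 5902
20–29: 6494 * 0.965 = 6267
30–39: 5931 * 0.948 = 5623
40+: 10371 * 0.92 + 20234 * 0.468 = 9541 + 9470 = 19011
Net migration: 0–9 + 230 → 4226
→ [4226, 5902, 6267, 5623, 19011]
Scenario A total after 4 periods: 41029
Scenario B projection —
[period 1]
Births: 13200 * 0.238 = 3142 ; 11100 * 0.232 = 2575 ⇒ total 5717
10–19: 11700 * 0.969 = 11337
20–29: 13800 * 0.965 = 13317
30–39: 13200 * 0.948 = 12514
40+: 11100 * 0.92 + 9700 * 0.468 = 10212 + 4540 = 14752
Net migration: 0–9 + 230 → 5947
→ [5947, 11337, 13317, 12514, 14752]
[period 2]
Births: 13317 * 0.238 = 3169 ; 12514 * 0.232 = 2903 ⇒ total 6072
10–19: 5947 * 0.969 = 5763
20–29: 11337 * 0.965 = 10940
30–39: 13317 * 0.948 = 12625
40+: 12514 * 0.92 + 14752 * 0.468 = 11513 + 6904 = 18417
Net migration: 0–9 + 230 → 6302
→ [6302, 5763, 10940, 12625, 18417]
[period 3]
Births: 10940 * 0.238 = 2604 ; 12625 * 0.232 = 2929 ⇒ total 5533
10–19: 6302 * 0.969 = 6107
20–29: 5763 * 0.965 = 5561
30–39: 10940 * 0.948 = 10371
40+: 12625 * 0.92 + 18417 * 0.468 = 11615 + 8619 = 20234
Net migration: 0–9 + 230 → 5763
→ [5763, 6107, 5561, 10371, 20234]
[period 4]
Births: 5561 * 0.238 = 1324 ; 10371 * 0.232 = 2406 ⇒ total 3730
10–19: 5763 * 0.969 = 5584
20–29: 6107 * 0.965 = 5893
30–39: 5561 * 0.948 = 5272
40+: 10371 * 0.92 + 20234 * 0.468 = 9541 + 9470 = 19011
Net migration: 0–9 + 230 → 3960
→ [3960, 5584, 5893, 5272, 19011]
Scenario B total after 4 periods: 39720
Difference B − A = 39720 − 41029 = -1309

-1309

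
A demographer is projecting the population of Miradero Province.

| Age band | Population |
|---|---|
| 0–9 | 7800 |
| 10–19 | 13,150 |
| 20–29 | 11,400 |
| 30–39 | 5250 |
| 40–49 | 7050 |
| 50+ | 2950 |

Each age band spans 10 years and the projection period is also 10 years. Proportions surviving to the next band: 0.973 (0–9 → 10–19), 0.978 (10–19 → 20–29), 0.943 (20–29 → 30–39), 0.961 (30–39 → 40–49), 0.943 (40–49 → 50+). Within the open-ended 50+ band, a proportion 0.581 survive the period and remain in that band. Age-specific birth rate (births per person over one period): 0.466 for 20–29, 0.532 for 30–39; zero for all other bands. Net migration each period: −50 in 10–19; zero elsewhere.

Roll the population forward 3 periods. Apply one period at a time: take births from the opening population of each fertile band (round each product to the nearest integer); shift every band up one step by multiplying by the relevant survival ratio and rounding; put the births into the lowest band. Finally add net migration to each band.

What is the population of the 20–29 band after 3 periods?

7664

Period 1.
Births: 11400 × 0.466 = 5312  |  5250 × 0.532 = 2793 → total 8105
10–19: 7800 × 0.973 = 7589
20–29: 13150 × 0.978 = 12861
30–39: 11400 × 0.943 = 10750
40–49: 5250 × 0.961 = 5045
50+: 7050 × 0.943 + 2950 × 0.581 = 6648 + 1714 = 8362
Net migration: 10–19 − 50 → 7539
End of period: [8105, 7539, 12861, 10750, 5045, 8362]
Period 2.
Births: 12861 × 0.466 = 5993  |  10750 × 0.532 = 5719 → total 11712
10–19: 8105 × 0.973 = 7886
20–29: 7539 × 0.978 = 7373
30–39: 12861 × 0.943 = 12128
40–49: 10750 × 0.961 = 10331
50+: 5045 × 0.943 + 8362 × 0.581 = 4757 + 4858 = 9615
Net migration: 10–19 − 50 → 7836
End of period: [11712, 7836, 7373, 12128, 10331, 9615]
Period 3.
Births: 7373 × 0.466 = 3436  |  12128 × 0.532 = 6452 → total 9888
10–19: 11712 × 0.973 = 11396
20–29: 7836 × 0.978 = 7664
30–39: 7373 × 0.943 = 6953
40–49: 12128 × 0.961 = 11655
50+: 10331 × 0.943 + 9615 × 0.581 = 9742 + 5586 = 15328
Net migration: 10–19 − 50 → 11346
End of period: [9888, 11346, 7664, 6953, 11655, 15328]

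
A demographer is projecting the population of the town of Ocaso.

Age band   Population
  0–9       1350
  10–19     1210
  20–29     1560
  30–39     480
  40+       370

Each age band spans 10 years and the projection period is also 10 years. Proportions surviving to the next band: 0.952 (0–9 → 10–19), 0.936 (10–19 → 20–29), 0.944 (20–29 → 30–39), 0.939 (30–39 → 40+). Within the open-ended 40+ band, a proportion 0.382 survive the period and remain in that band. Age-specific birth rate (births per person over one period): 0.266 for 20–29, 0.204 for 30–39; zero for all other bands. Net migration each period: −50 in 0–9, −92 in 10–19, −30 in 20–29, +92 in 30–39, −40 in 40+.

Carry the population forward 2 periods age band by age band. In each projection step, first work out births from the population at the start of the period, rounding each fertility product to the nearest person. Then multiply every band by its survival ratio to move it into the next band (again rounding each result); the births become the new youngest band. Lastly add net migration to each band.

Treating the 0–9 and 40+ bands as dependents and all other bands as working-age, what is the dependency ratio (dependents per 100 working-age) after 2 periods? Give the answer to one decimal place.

85.8

Call the groups 1 to 5, youngest first.
After projecting period 1:
Births: 1560 × 0.266 = 415 ; 480 × 0.204 = 98 — total 513
Group 2: 1350 × 0.952 = 1285
Group 3: 1210 × 0.936 = 1133
Group 4: 1560 × 0.944 = 1473
Group 5: 480 × 0.939 + 370 × 0.382 = 451 + 141 = 592
Net migration: Group 1 − 50 → 463; Group 2 − 92 → 1193; Group 3 − 30 → 1103; Group 4 + 92 → 1565; Group 5 − 40 → 552
Giving 463 / 1193 / 1103 / 1565 / 552.
After projecting period 2:
Births: 1103 × 0.266 = 293 ; 1565 × 0.204 = 319 — total 612
Group 2: 463 × 0.952 = 441
Group 3: 1193 × 0.936 = 1117
Group 4: 1103 × 0.944 = 1041
Group 5: 1565 × 0.939 + 552 × 0.382 = 1470 + 211 = 1681
Net migration: Group 1 − 50 → 562; Group 2 − 92 → 349; Group 3 − 30 → 1087; Group 4 + 92 → 1133; Group 5 − 40 → 1641
Giving 562 / 349 / 1087 / 1133 / 1641.
Dependents (band 0–9 + band 40+) = 562 + 1641 = 2203; working-age = 2569; ratio = 2203/2569 × 100 = 85.8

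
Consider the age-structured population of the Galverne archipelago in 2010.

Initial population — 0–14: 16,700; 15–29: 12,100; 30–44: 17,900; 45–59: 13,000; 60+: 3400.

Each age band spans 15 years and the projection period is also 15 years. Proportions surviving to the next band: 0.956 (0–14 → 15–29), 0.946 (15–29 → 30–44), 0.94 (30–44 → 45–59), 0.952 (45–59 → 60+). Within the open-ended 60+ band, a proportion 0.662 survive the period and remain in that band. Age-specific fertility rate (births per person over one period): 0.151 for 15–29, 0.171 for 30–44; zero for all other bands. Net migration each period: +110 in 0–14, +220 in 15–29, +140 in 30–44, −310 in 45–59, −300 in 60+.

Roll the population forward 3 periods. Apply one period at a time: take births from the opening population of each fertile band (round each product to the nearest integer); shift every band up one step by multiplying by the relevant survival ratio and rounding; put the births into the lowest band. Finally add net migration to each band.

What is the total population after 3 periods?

53406

— Period 1 —
Births: 12100 × 0.151 = 1827, 17900 × 0.171 = 3061 → total 4888
15–29: 16700 × 0.956 = 15965
30–44: 12100 × 0.946 = 11447
45–59: 17900 × 0.94 = 16826
60+: 13000 × 0.952 + 3400 × 0.662 = 12376 + 2251 = 14627
Net migration: 0–14 + 110 → 4998; 15–29 + 220 → 16185; 30–44 + 140 → 11587; 45–59 − 310 → 16516; 60+ − 300 → 14327
End of period: [4998, 16185, 11587, 16516, 14327]
— Period 2 —
Births: 16185 × 0.151 = 2444, 11587 × 0.171 = 1981 → total 4425
15–29: 4998 × 0.956 = 4778
30–44: 16185 × 0.946 = 15311
45–59: 11587 × 0.94 = 10892
60+: 16516 × 0.952 + 14327 × 0.662 = 15723 + 9484 = 25207
Net migration: 0–14 + 110 → 4535; 15–29 + 220 → 4998; 30–44 + 140 → 15451; 45–59 − 310 → 10582; 60+ − 300 → 24907
End of period: [4535, 4998, 15451, 10582, 24907]
— Period 3 —
Births: 4998 × 0.151 = 755, 15451 × 0.171 = 2642 → total 3397
15–29: 4535 × 0.956 = 4335
30–44: 4998 × 0.946 = 4728
45–59: 15451 × 0.94 = 14524
60+: 10582 × 0.952 + 24907 × 0.662 = 10074 + 16488 = 26562
Net migration: 0–14 + 110 → 3507; 15–29 + 220 → 4555; 30–44 + 140 → 4868; 45–59 − 310 → 14214; 60+ − 300 → 26262
End of period: [3507, 4555, 4868, 14214, 26262]
Total after period 3: 3507 + 4555 + 4868 + 14214 + 26262 = 53406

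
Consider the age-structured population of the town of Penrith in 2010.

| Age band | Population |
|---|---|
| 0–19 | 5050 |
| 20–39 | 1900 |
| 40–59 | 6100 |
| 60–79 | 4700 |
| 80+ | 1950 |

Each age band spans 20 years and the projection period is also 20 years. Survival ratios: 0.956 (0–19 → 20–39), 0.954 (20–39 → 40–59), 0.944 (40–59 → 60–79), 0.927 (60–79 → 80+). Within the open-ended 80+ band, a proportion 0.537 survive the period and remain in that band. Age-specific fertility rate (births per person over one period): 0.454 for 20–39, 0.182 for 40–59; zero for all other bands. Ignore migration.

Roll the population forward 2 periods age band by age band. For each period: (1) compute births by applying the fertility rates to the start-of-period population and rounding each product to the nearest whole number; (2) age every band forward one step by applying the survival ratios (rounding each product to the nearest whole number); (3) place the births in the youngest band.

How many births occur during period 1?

1973

Let band 1 be 0–19 through band 5 = 80+.
After projecting period 1:
Births: 1900 × 0.454 = 863  |  6100 × 0.182 = 1110 — total 1973
Band 2: 5050 × 0.956 = 4828
Band 3: 1900 × 0.954 = 1813
Band 4: 6100 × 0.944 = 5758
Band 5: 4700 × 0.927 + 1950 × 0.537 = 4357 + 1047 = 5404
End of period: [1973, 4828, 1813, 5758, 5404]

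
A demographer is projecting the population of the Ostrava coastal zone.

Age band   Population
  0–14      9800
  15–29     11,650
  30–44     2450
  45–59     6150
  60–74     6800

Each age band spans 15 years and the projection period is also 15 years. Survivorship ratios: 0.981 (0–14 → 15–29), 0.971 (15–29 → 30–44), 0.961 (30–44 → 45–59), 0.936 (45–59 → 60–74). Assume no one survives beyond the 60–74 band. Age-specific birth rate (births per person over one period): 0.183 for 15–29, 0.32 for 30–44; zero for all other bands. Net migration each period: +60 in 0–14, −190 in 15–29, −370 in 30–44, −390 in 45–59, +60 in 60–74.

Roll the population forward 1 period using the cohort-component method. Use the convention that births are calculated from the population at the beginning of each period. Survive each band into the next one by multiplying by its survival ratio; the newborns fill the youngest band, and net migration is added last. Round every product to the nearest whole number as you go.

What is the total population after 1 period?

31122

(Bands numbered youngest = 1 to oldest = 5.)
[period 1]
Births: 11650 × 0.183 = 2132, 2450 × 0.32 = 784 — total 2916
Band 2: 9800 × 0.981 = 9614
Band 3: 11650 × 0.971 = 11312
Band 4: 2450 × 0.961 = 2354
Band 5: 6150 × 0.936 = 5756
Net migration: Band 1 + 60 → 2976; Band 2 − 190 → 9424; Band 3 − 370 → 10942; Band 4 − 390 → 1964; Band 5 + 60 → 5816
→ [2976, 9424, 10942, 1964, 5816]
Total after period 1: 2976 + 9424 + 10942 + 1964 + 5816 = 31122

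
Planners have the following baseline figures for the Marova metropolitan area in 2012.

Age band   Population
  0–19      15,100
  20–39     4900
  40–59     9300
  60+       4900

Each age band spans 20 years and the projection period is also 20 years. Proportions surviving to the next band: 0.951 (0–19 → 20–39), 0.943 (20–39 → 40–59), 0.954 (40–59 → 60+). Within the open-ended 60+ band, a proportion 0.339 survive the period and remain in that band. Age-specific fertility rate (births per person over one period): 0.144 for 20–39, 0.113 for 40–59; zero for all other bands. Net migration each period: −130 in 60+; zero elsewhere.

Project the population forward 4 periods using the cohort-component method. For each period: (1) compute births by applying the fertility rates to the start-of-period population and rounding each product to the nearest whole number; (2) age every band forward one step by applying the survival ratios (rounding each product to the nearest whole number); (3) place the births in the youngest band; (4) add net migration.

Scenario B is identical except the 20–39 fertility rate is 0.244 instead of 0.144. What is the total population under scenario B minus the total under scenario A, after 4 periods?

Period 1:
Births: 4900 × 0.144 = 706, 9300 × 0.113 = 1051 — total 1757
20–39: 15100 × 0.951 = 14360
40–59: 4900 × 0.943 = 4621
60+: 9300 × 0.954 + 4900 × 0.339 = 8872 + 1661 = 10533
Net migration: 60+ − 130 → 10403
→ [1757, 14360, 4621, 10403]
Period 2:
Births: 14360 × 0.144 = 2068, 4621 × 0.113 = 522 — total 2590
20–39: 1757 × 0.951 = 1671
40–59: 14360 × 0.943 = 13541
60+: 4621 × 0.954 + 10403 × 0.339 = 4408 + 3527 = 7935
Net migration: 60+ − 130 → 7805
→ [2590, 1671, 13541, 7805]
Period 3:
Births: 1671 × 0.144 = 241, 13541 × 0.113 = 1530 — total 1771
20–39: 2590 × 0.951 = 2463
40–59: 1671 × 0.943 = 1576
60+: 13541 × 0.954 + 7805 × 0.339 = 12918 + 2646 = 15564
Net migration: 60+ − 130 → 15434
→ [1771, 2463, 1576, 15434]
Period 4:
Births: 2463 × 0.144 = 355, 1576 × 0.113 = 178 — total 533
20–39: 1771 × 0.951 = 1684
40–59: 2463 × 0.943 = 2323
60+: 1576 × 0.954 + 15434 × 0.339 = 1504 + 5232 = 6736
Net migration: 60+ − 130 → 6606
→ [533, 1684, 2323, 6606]
Scenario A total after 4 periods: 11146
Scenario B projection —
Period 1:
Births: 4900 × 0.244 = 1196, 9300 × 0.113 = 1051 — total 2247
20–39: 15100 × 0.951 = 14360
40–59: 4900 × 0.943 = 4621
60+: 9300 × 0.954 + 4900 × 0.339 = 8872 + 1661 = 10533
Net migration: 60+ − 130 → 10403
→ [2247, 14360, 4621, 10403]
Period 2:
Births: 14360 × 0.244 = 3504, 4621 × 0.113 = 522 — total 4026
20–39: 2247 × 0.951 = 2137
40–59: 14360 × 0.943 = 13541
60+: 4621 × 0.954 + 10403 × 0.339 = 4408 + 3527 = 7935
Net migration: 60+ − 130 → 7805
→ [4026, 2137, 13541, 7805]
Period 3:
Births: 2137 × 0.244 = 521, 13541 × 0.113 = 1530 — total 2051
20–39: 4026 × 0.951 = 3829
40–59: 2137 × 0.943 = 2015
60+: 13541 × 0.954 + 7805 × 0.339 = 12918 + 2646 = 15564
Net migration: 60+ − 130 → 15434
→ [2051, 3829, 2015, 15434]
Period 4:
Births: 3829 × 0.244 = 934, 2015 × 0.113 = 228 — total 1162
20–39: 2051 × 0.951 = 1951
40–59: 3829 × 0.943 = 3611
60+: 2015 × 0.954 + 15434 × 0.339 = 1922 + 5232 = 7154
Net migration: 60+ − 130 → 7024
→ [1162, 1951, 3611, 7024]
Scenario B total after 4 periods: 13748
Difference B − A = 13748 − 11146 = 2602

2602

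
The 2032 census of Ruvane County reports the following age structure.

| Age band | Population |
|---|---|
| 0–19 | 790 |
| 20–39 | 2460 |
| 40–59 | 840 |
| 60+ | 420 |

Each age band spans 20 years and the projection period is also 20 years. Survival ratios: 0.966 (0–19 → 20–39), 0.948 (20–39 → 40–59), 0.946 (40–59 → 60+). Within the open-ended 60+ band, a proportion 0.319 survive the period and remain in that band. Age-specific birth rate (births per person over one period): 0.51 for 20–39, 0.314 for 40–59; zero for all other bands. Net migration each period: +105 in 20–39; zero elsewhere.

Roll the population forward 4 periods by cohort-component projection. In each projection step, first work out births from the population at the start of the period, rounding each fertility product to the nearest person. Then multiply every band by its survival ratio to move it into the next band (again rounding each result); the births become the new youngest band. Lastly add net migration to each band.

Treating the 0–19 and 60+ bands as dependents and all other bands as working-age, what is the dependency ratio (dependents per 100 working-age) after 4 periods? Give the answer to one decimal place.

130.7

Period 1:
Births: 2460 × 0.51 = 1255  |  840 × 0.314 = 264 ⇒ total 1519
20–39: 790 × 0.966 = 763
40–59: 2460 × 0.948 = 2332
60+: 840 × 0.946 + 420 × 0.319 = 795 + 134 = 929
Net migration: 20–39 + 105 → 868
End of period: [1519, 868, 2332, 929]
Period 2:
Births: 868 × 0.51 = 443  |  2332 × 0.314 = 732 ⇒ total 1175
20–39: 1519 × 0.966 = 1467
40–59: 868 × 0.948 = 823
60+: 2332 × 0.946 + 929 × 0.319 = 2206 + 296 = 2502
Net migration: 20–39 + 105 → 1572
End of period: [1175, 1572, 823, 2502]
Period 3:
Births: 1572 × 0.51 = 802  |  823 × 0.314 = 258 ⇒ total 1060
20–39: 1175 × 0.966 = 1135
40–59: 1572 × 0.948 = 1490
60+: 823 × 0.946 + 2502 × 0.319 = 779 + 798 = 1577
Net migration: 20–39 + 105 → 1240
End of period: [1060, 1240, 1490, 1577]
Period 4:
Births: 1240 × 0.51 = 632  |  1490 × 0.314 = 468 ⇒ total 1100
20–39: 1060 × 0.966 = 1024
40–59: 1240 × 0.948 = 1176
60+: 1490 × 0.946 + 1577 × 0.319 = 1410 + 503 = 1913
Net migration: 20–39 + 105 → 1129
End of period: [1100, 1129, 1176, 1913]
Dependents (band 0–19 + band 60+) = 1100 + 1913 = 3013; working-age = 2305; ratio = 3013/2305 × 100 = 130.7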